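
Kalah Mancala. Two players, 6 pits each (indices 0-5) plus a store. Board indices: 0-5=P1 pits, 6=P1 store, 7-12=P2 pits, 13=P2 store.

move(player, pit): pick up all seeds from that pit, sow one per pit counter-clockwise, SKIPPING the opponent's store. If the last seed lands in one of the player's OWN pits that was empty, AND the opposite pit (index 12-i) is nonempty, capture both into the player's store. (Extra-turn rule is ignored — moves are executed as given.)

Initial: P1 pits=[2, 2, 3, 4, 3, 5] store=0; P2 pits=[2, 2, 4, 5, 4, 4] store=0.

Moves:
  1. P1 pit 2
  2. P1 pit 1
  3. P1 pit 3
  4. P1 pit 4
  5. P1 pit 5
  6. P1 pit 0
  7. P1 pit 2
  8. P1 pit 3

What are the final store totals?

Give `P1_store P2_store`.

Move 1: P1 pit2 -> P1=[2,2,0,5,4,6](0) P2=[2,2,4,5,4,4](0)
Move 2: P1 pit1 -> P1=[2,0,1,6,4,6](0) P2=[2,2,4,5,4,4](0)
Move 3: P1 pit3 -> P1=[2,0,1,0,5,7](1) P2=[3,3,5,5,4,4](0)
Move 4: P1 pit4 -> P1=[2,0,1,0,0,8](2) P2=[4,4,6,5,4,4](0)
Move 5: P1 pit5 -> P1=[3,0,1,0,0,0](3) P2=[5,5,7,6,5,5](0)
Move 6: P1 pit0 -> P1=[0,1,2,0,0,0](11) P2=[5,5,0,6,5,5](0)
Move 7: P1 pit2 -> P1=[0,1,0,1,0,0](17) P2=[5,0,0,6,5,5](0)
Move 8: P1 pit3 -> P1=[0,1,0,0,1,0](17) P2=[5,0,0,6,5,5](0)

Answer: 17 0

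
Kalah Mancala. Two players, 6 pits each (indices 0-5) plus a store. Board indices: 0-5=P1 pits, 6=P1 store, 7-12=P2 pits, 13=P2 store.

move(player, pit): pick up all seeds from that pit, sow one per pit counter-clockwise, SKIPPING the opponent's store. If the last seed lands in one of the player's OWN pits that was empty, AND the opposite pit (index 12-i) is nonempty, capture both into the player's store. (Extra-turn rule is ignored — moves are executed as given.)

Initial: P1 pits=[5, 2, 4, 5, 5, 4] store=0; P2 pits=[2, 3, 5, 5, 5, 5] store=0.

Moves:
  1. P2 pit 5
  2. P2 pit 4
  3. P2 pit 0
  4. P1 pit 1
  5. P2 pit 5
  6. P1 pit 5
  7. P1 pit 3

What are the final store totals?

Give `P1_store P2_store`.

Answer: 2 3

Derivation:
Move 1: P2 pit5 -> P1=[6,3,5,6,5,4](0) P2=[2,3,5,5,5,0](1)
Move 2: P2 pit4 -> P1=[7,4,6,6,5,4](0) P2=[2,3,5,5,0,1](2)
Move 3: P2 pit0 -> P1=[7,4,6,6,5,4](0) P2=[0,4,6,5,0,1](2)
Move 4: P1 pit1 -> P1=[7,0,7,7,6,5](0) P2=[0,4,6,5,0,1](2)
Move 5: P2 pit5 -> P1=[7,0,7,7,6,5](0) P2=[0,4,6,5,0,0](3)
Move 6: P1 pit5 -> P1=[7,0,7,7,6,0](1) P2=[1,5,7,6,0,0](3)
Move 7: P1 pit3 -> P1=[7,0,7,0,7,1](2) P2=[2,6,8,7,0,0](3)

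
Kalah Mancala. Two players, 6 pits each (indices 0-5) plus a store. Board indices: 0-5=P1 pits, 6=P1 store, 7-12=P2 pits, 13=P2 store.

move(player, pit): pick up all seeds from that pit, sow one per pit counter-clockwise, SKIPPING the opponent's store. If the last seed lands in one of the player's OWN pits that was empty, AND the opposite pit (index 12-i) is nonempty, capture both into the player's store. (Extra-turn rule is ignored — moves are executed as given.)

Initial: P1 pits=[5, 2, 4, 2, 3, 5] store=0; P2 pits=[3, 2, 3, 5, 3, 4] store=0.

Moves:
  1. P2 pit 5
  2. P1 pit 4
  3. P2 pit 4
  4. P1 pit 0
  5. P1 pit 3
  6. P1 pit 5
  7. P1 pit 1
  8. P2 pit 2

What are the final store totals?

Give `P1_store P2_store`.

Move 1: P2 pit5 -> P1=[6,3,5,2,3,5](0) P2=[3,2,3,5,3,0](1)
Move 2: P1 pit4 -> P1=[6,3,5,2,0,6](1) P2=[4,2,3,5,3,0](1)
Move 3: P2 pit4 -> P1=[7,3,5,2,0,6](1) P2=[4,2,3,5,0,1](2)
Move 4: P1 pit0 -> P1=[0,4,6,3,1,7](2) P2=[5,2,3,5,0,1](2)
Move 5: P1 pit3 -> P1=[0,4,6,0,2,8](3) P2=[5,2,3,5,0,1](2)
Move 6: P1 pit5 -> P1=[0,4,6,0,2,0](7) P2=[6,3,4,6,1,0](2)
Move 7: P1 pit1 -> P1=[0,0,7,1,3,0](14) P2=[0,3,4,6,1,0](2)
Move 8: P2 pit2 -> P1=[0,0,7,1,3,0](14) P2=[0,3,0,7,2,1](3)

Answer: 14 3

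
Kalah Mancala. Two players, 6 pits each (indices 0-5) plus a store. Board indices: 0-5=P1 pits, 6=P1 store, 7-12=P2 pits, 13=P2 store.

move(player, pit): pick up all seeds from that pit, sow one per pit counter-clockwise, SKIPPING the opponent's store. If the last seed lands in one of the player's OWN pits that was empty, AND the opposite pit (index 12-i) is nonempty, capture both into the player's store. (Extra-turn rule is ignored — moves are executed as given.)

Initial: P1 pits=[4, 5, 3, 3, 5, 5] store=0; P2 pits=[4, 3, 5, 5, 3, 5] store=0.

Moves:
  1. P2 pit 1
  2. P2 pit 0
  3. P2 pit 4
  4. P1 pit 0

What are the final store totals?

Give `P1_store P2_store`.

Move 1: P2 pit1 -> P1=[4,5,3,3,5,5](0) P2=[4,0,6,6,4,5](0)
Move 2: P2 pit0 -> P1=[4,5,3,3,5,5](0) P2=[0,1,7,7,5,5](0)
Move 3: P2 pit4 -> P1=[5,6,4,3,5,5](0) P2=[0,1,7,7,0,6](1)
Move 4: P1 pit0 -> P1=[0,7,5,4,6,6](0) P2=[0,1,7,7,0,6](1)

Answer: 0 1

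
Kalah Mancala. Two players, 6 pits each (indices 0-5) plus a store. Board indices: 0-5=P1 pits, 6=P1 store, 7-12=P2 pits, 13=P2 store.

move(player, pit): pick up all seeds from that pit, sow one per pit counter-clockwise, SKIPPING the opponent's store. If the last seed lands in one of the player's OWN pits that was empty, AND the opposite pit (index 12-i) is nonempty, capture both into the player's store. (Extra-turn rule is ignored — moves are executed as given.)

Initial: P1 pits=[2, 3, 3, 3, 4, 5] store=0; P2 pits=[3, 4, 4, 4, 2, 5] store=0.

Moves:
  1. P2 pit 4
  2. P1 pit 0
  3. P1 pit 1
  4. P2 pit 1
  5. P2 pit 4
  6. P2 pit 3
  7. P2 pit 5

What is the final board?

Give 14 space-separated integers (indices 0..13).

Move 1: P2 pit4 -> P1=[2,3,3,3,4,5](0) P2=[3,4,4,4,0,6](1)
Move 2: P1 pit0 -> P1=[0,4,4,3,4,5](0) P2=[3,4,4,4,0,6](1)
Move 3: P1 pit1 -> P1=[0,0,5,4,5,6](0) P2=[3,4,4,4,0,6](1)
Move 4: P2 pit1 -> P1=[0,0,5,4,5,6](0) P2=[3,0,5,5,1,7](1)
Move 5: P2 pit4 -> P1=[0,0,5,4,5,6](0) P2=[3,0,5,5,0,8](1)
Move 6: P2 pit3 -> P1=[1,1,5,4,5,6](0) P2=[3,0,5,0,1,9](2)
Move 7: P2 pit5 -> P1=[2,2,6,5,0,7](0) P2=[4,0,5,0,1,0](10)

Answer: 2 2 6 5 0 7 0 4 0 5 0 1 0 10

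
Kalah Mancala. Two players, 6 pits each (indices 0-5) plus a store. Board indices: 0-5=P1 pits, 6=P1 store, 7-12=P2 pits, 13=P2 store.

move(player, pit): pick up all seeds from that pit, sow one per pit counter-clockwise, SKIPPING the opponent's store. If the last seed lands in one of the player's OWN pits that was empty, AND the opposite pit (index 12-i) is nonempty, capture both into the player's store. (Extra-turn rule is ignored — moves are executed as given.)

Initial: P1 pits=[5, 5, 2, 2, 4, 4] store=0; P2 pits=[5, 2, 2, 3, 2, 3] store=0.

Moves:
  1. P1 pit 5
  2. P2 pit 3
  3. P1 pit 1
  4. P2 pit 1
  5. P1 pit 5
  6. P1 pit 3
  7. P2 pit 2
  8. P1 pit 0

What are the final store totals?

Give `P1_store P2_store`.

Answer: 4 2

Derivation:
Move 1: P1 pit5 -> P1=[5,5,2,2,4,0](1) P2=[6,3,3,3,2,3](0)
Move 2: P2 pit3 -> P1=[5,5,2,2,4,0](1) P2=[6,3,3,0,3,4](1)
Move 3: P1 pit1 -> P1=[5,0,3,3,5,1](2) P2=[6,3,3,0,3,4](1)
Move 4: P2 pit1 -> P1=[5,0,3,3,5,1](2) P2=[6,0,4,1,4,4](1)
Move 5: P1 pit5 -> P1=[5,0,3,3,5,0](3) P2=[6,0,4,1,4,4](1)
Move 6: P1 pit3 -> P1=[5,0,3,0,6,1](4) P2=[6,0,4,1,4,4](1)
Move 7: P2 pit2 -> P1=[5,0,3,0,6,1](4) P2=[6,0,0,2,5,5](2)
Move 8: P1 pit0 -> P1=[0,1,4,1,7,2](4) P2=[6,0,0,2,5,5](2)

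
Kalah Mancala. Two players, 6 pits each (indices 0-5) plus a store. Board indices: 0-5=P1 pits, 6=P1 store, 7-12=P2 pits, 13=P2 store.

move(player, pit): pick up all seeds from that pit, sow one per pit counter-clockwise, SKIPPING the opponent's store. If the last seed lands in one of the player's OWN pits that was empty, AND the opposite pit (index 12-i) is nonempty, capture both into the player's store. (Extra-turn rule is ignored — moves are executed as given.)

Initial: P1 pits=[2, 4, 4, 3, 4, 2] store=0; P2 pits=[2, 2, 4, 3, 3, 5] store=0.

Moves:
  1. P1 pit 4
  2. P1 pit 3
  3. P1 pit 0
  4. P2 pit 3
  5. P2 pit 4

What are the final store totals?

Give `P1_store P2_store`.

Move 1: P1 pit4 -> P1=[2,4,4,3,0,3](1) P2=[3,3,4,3,3,5](0)
Move 2: P1 pit3 -> P1=[2,4,4,0,1,4](2) P2=[3,3,4,3,3,5](0)
Move 3: P1 pit0 -> P1=[0,5,5,0,1,4](2) P2=[3,3,4,3,3,5](0)
Move 4: P2 pit3 -> P1=[0,5,5,0,1,4](2) P2=[3,3,4,0,4,6](1)
Move 5: P2 pit4 -> P1=[1,6,5,0,1,4](2) P2=[3,3,4,0,0,7](2)

Answer: 2 2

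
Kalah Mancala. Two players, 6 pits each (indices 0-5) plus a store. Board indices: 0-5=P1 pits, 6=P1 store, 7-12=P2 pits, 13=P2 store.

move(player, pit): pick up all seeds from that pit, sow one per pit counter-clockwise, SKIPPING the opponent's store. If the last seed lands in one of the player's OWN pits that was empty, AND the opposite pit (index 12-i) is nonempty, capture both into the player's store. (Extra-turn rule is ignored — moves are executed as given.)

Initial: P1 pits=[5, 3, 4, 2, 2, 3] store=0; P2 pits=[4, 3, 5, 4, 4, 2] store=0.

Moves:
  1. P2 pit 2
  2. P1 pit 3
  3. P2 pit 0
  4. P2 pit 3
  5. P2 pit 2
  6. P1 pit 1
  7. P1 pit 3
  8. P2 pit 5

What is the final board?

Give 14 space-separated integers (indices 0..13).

Move 1: P2 pit2 -> P1=[6,3,4,2,2,3](0) P2=[4,3,0,5,5,3](1)
Move 2: P1 pit3 -> P1=[6,3,4,0,3,4](0) P2=[4,3,0,5,5,3](1)
Move 3: P2 pit0 -> P1=[6,3,4,0,3,4](0) P2=[0,4,1,6,6,3](1)
Move 4: P2 pit3 -> P1=[7,4,5,0,3,4](0) P2=[0,4,1,0,7,4](2)
Move 5: P2 pit2 -> P1=[7,4,0,0,3,4](0) P2=[0,4,0,0,7,4](8)
Move 6: P1 pit1 -> P1=[7,0,1,1,4,5](0) P2=[0,4,0,0,7,4](8)
Move 7: P1 pit3 -> P1=[7,0,1,0,5,5](0) P2=[0,4,0,0,7,4](8)
Move 8: P2 pit5 -> P1=[8,1,2,0,5,5](0) P2=[0,4,0,0,7,0](9)

Answer: 8 1 2 0 5 5 0 0 4 0 0 7 0 9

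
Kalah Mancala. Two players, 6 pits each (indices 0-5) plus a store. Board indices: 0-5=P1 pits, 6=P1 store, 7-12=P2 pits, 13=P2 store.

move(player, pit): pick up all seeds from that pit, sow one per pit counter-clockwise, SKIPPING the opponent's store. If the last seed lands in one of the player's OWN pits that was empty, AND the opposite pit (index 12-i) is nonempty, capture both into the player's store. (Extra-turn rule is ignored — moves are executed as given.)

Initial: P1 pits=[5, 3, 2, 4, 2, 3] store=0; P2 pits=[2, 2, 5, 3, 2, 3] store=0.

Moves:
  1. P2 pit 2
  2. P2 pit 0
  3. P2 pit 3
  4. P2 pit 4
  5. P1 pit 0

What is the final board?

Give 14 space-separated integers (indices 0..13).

Answer: 0 5 3 1 3 4 1 1 4 0 0 0 6 8

Derivation:
Move 1: P2 pit2 -> P1=[6,3,2,4,2,3](0) P2=[2,2,0,4,3,4](1)
Move 2: P2 pit0 -> P1=[6,3,2,0,2,3](0) P2=[0,3,0,4,3,4](6)
Move 3: P2 pit3 -> P1=[7,3,2,0,2,3](0) P2=[0,3,0,0,4,5](7)
Move 4: P2 pit4 -> P1=[8,4,2,0,2,3](0) P2=[0,3,0,0,0,6](8)
Move 5: P1 pit0 -> P1=[0,5,3,1,3,4](1) P2=[1,4,0,0,0,6](8)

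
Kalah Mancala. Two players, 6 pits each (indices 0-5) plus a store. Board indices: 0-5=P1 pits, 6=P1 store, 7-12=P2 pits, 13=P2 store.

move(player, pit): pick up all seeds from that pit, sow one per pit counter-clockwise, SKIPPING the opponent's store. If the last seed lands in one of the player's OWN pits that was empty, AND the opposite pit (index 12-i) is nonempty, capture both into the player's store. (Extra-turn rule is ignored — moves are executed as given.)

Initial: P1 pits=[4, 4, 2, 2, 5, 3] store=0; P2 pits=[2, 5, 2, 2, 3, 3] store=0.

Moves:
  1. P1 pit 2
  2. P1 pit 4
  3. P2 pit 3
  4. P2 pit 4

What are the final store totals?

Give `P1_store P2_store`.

Move 1: P1 pit2 -> P1=[4,4,0,3,6,3](0) P2=[2,5,2,2,3,3](0)
Move 2: P1 pit4 -> P1=[4,4,0,3,0,4](1) P2=[3,6,3,3,3,3](0)
Move 3: P2 pit3 -> P1=[4,4,0,3,0,4](1) P2=[3,6,3,0,4,4](1)
Move 4: P2 pit4 -> P1=[5,5,0,3,0,4](1) P2=[3,6,3,0,0,5](2)

Answer: 1 2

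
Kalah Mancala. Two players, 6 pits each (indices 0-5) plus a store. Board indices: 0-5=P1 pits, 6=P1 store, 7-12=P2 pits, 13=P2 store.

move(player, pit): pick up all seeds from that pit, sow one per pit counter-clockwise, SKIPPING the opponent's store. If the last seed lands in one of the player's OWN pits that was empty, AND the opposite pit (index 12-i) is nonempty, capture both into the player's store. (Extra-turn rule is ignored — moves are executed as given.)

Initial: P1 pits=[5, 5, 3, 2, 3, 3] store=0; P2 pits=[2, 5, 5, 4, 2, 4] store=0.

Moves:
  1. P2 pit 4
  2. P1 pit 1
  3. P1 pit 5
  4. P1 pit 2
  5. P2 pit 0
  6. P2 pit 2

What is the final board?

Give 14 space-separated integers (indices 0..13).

Move 1: P2 pit4 -> P1=[5,5,3,2,3,3](0) P2=[2,5,5,4,0,5](1)
Move 2: P1 pit1 -> P1=[5,0,4,3,4,4](1) P2=[2,5,5,4,0,5](1)
Move 3: P1 pit5 -> P1=[5,0,4,3,4,0](2) P2=[3,6,6,4,0,5](1)
Move 4: P1 pit2 -> P1=[5,0,0,4,5,1](3) P2=[3,6,6,4,0,5](1)
Move 5: P2 pit0 -> P1=[5,0,0,4,5,1](3) P2=[0,7,7,5,0,5](1)
Move 6: P2 pit2 -> P1=[6,1,1,4,5,1](3) P2=[0,7,0,6,1,6](2)

Answer: 6 1 1 4 5 1 3 0 7 0 6 1 6 2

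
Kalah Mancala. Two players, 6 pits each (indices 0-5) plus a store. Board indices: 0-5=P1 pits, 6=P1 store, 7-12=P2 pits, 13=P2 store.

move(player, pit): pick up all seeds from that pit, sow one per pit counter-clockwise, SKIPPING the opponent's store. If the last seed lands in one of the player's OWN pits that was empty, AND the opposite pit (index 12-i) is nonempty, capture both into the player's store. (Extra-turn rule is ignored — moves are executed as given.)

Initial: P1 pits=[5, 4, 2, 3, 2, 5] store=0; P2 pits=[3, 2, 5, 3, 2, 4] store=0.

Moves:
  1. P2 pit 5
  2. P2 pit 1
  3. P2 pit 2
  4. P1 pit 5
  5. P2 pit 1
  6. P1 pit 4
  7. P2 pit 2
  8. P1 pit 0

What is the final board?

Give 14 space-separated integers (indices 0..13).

Move 1: P2 pit5 -> P1=[6,5,3,3,2,5](0) P2=[3,2,5,3,2,0](1)
Move 2: P2 pit1 -> P1=[6,5,3,3,2,5](0) P2=[3,0,6,4,2,0](1)
Move 3: P2 pit2 -> P1=[7,6,3,3,2,5](0) P2=[3,0,0,5,3,1](2)
Move 4: P1 pit5 -> P1=[7,6,3,3,2,0](1) P2=[4,1,1,6,3,1](2)
Move 5: P2 pit1 -> P1=[7,6,3,3,2,0](1) P2=[4,0,2,6,3,1](2)
Move 6: P1 pit4 -> P1=[7,6,3,3,0,1](2) P2=[4,0,2,6,3,1](2)
Move 7: P2 pit2 -> P1=[7,6,3,3,0,1](2) P2=[4,0,0,7,4,1](2)
Move 8: P1 pit0 -> P1=[0,7,4,4,1,2](3) P2=[5,0,0,7,4,1](2)

Answer: 0 7 4 4 1 2 3 5 0 0 7 4 1 2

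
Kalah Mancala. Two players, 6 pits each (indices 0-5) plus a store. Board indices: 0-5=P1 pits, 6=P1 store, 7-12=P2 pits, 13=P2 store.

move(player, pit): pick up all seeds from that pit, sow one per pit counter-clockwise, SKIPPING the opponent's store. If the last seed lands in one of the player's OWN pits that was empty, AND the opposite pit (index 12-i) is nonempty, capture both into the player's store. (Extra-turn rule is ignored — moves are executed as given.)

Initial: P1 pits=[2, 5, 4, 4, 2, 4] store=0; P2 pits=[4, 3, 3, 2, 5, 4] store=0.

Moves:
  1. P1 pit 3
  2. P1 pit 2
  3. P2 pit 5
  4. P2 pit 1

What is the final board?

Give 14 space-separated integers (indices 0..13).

Move 1: P1 pit3 -> P1=[2,5,4,0,3,5](1) P2=[5,3,3,2,5,4](0)
Move 2: P1 pit2 -> P1=[2,5,0,1,4,6](2) P2=[5,3,3,2,5,4](0)
Move 3: P2 pit5 -> P1=[3,6,1,1,4,6](2) P2=[5,3,3,2,5,0](1)
Move 4: P2 pit1 -> P1=[3,6,1,1,4,6](2) P2=[5,0,4,3,6,0](1)

Answer: 3 6 1 1 4 6 2 5 0 4 3 6 0 1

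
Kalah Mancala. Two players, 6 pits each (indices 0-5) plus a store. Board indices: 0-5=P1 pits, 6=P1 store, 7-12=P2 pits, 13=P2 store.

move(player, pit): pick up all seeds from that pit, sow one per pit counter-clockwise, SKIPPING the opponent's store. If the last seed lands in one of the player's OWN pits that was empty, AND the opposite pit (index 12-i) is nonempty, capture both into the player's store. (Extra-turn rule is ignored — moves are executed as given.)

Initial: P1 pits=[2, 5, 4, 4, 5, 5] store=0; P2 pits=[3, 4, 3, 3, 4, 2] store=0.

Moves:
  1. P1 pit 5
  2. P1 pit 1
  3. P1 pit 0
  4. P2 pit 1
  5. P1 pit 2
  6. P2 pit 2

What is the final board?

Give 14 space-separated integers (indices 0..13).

Move 1: P1 pit5 -> P1=[2,5,4,4,5,0](1) P2=[4,5,4,4,4,2](0)
Move 2: P1 pit1 -> P1=[2,0,5,5,6,1](2) P2=[4,5,4,4,4,2](0)
Move 3: P1 pit0 -> P1=[0,1,6,5,6,1](2) P2=[4,5,4,4,4,2](0)
Move 4: P2 pit1 -> P1=[0,1,6,5,6,1](2) P2=[4,0,5,5,5,3](1)
Move 5: P1 pit2 -> P1=[0,1,0,6,7,2](3) P2=[5,1,5,5,5,3](1)
Move 6: P2 pit2 -> P1=[1,1,0,6,7,2](3) P2=[5,1,0,6,6,4](2)

Answer: 1 1 0 6 7 2 3 5 1 0 6 6 4 2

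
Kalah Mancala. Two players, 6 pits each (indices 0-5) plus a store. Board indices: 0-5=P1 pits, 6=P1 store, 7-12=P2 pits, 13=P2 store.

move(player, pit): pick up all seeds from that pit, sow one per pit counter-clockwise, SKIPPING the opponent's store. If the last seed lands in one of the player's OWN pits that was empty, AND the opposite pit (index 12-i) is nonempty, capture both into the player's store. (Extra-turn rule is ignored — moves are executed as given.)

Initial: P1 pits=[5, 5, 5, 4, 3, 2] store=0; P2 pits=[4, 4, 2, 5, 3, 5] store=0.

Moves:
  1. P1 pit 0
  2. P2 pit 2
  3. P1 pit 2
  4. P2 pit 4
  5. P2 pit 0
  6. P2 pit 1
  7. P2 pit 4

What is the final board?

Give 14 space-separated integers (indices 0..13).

Answer: 2 7 0 6 5 4 1 0 0 2 8 0 9 3

Derivation:
Move 1: P1 pit0 -> P1=[0,6,6,5,4,3](0) P2=[4,4,2,5,3,5](0)
Move 2: P2 pit2 -> P1=[0,6,6,5,4,3](0) P2=[4,4,0,6,4,5](0)
Move 3: P1 pit2 -> P1=[0,6,0,6,5,4](1) P2=[5,5,0,6,4,5](0)
Move 4: P2 pit4 -> P1=[1,7,0,6,5,4](1) P2=[5,5,0,6,0,6](1)
Move 5: P2 pit0 -> P1=[1,7,0,6,5,4](1) P2=[0,6,1,7,1,7](1)
Move 6: P2 pit1 -> P1=[2,7,0,6,5,4](1) P2=[0,0,2,8,2,8](2)
Move 7: P2 pit4 -> P1=[2,7,0,6,5,4](1) P2=[0,0,2,8,0,9](3)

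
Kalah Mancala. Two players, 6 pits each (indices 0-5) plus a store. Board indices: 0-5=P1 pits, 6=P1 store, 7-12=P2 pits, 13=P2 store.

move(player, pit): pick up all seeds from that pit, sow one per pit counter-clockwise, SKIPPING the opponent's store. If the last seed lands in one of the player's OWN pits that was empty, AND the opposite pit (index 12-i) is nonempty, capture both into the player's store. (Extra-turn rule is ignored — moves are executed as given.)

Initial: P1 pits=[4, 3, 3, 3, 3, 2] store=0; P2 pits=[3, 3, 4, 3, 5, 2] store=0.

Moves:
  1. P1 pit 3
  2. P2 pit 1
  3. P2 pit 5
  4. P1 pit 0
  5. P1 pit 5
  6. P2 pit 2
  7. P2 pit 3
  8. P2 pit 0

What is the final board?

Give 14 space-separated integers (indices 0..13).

Answer: 2 6 4 1 5 0 2 0 2 1 1 9 2 3

Derivation:
Move 1: P1 pit3 -> P1=[4,3,3,0,4,3](1) P2=[3,3,4,3,5,2](0)
Move 2: P2 pit1 -> P1=[4,3,3,0,4,3](1) P2=[3,0,5,4,6,2](0)
Move 3: P2 pit5 -> P1=[5,3,3,0,4,3](1) P2=[3,0,5,4,6,0](1)
Move 4: P1 pit0 -> P1=[0,4,4,1,5,4](1) P2=[3,0,5,4,6,0](1)
Move 5: P1 pit5 -> P1=[0,4,4,1,5,0](2) P2=[4,1,6,4,6,0](1)
Move 6: P2 pit2 -> P1=[1,5,4,1,5,0](2) P2=[4,1,0,5,7,1](2)
Move 7: P2 pit3 -> P1=[2,6,4,1,5,0](2) P2=[4,1,0,0,8,2](3)
Move 8: P2 pit0 -> P1=[2,6,4,1,5,0](2) P2=[0,2,1,1,9,2](3)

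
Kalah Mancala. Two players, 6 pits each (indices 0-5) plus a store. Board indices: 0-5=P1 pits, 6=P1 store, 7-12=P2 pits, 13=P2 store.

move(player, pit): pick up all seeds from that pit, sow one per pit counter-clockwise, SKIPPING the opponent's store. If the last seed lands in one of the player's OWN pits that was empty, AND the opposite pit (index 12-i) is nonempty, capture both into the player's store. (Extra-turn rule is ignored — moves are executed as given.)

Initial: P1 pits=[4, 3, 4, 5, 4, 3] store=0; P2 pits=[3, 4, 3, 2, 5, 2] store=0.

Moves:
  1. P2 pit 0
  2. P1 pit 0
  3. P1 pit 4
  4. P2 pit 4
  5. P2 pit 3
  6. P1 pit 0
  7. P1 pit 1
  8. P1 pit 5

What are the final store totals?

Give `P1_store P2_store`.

Move 1: P2 pit0 -> P1=[4,3,4,5,4,3](0) P2=[0,5,4,3,5,2](0)
Move 2: P1 pit0 -> P1=[0,4,5,6,5,3](0) P2=[0,5,4,3,5,2](0)
Move 3: P1 pit4 -> P1=[0,4,5,6,0,4](1) P2=[1,6,5,3,5,2](0)
Move 4: P2 pit4 -> P1=[1,5,6,6,0,4](1) P2=[1,6,5,3,0,3](1)
Move 5: P2 pit3 -> P1=[1,5,6,6,0,4](1) P2=[1,6,5,0,1,4](2)
Move 6: P1 pit0 -> P1=[0,6,6,6,0,4](1) P2=[1,6,5,0,1,4](2)
Move 7: P1 pit1 -> P1=[0,0,7,7,1,5](2) P2=[2,6,5,0,1,4](2)
Move 8: P1 pit5 -> P1=[0,0,7,7,1,0](3) P2=[3,7,6,1,1,4](2)

Answer: 3 2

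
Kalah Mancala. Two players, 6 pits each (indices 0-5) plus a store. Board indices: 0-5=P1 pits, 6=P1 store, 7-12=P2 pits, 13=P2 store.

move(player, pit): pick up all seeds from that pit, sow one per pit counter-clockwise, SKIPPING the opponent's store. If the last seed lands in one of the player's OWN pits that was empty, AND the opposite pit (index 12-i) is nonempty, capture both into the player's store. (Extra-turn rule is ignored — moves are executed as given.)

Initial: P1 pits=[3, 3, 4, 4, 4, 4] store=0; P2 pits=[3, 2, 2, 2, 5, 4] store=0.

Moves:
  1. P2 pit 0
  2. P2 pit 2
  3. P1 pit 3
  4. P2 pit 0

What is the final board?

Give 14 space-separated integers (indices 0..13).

Move 1: P2 pit0 -> P1=[3,3,4,4,4,4](0) P2=[0,3,3,3,5,4](0)
Move 2: P2 pit2 -> P1=[3,3,4,4,4,4](0) P2=[0,3,0,4,6,5](0)
Move 3: P1 pit3 -> P1=[3,3,4,0,5,5](1) P2=[1,3,0,4,6,5](0)
Move 4: P2 pit0 -> P1=[3,3,4,0,5,5](1) P2=[0,4,0,4,6,5](0)

Answer: 3 3 4 0 5 5 1 0 4 0 4 6 5 0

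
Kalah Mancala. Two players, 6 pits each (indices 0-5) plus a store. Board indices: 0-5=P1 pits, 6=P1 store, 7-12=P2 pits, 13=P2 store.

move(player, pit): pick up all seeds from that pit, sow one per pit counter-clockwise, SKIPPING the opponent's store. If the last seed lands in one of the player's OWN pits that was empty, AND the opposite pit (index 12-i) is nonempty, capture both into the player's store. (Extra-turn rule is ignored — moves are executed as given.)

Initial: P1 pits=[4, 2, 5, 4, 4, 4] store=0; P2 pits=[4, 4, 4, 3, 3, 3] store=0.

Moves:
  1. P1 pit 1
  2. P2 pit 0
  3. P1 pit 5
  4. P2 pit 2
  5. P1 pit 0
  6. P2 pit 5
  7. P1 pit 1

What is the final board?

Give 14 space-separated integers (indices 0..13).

Answer: 1 0 9 7 6 0 3 0 6 0 5 5 0 2

Derivation:
Move 1: P1 pit1 -> P1=[4,0,6,5,4,4](0) P2=[4,4,4,3,3,3](0)
Move 2: P2 pit0 -> P1=[4,0,6,5,4,4](0) P2=[0,5,5,4,4,3](0)
Move 3: P1 pit5 -> P1=[4,0,6,5,4,0](1) P2=[1,6,6,4,4,3](0)
Move 4: P2 pit2 -> P1=[5,1,6,5,4,0](1) P2=[1,6,0,5,5,4](1)
Move 5: P1 pit0 -> P1=[0,2,7,6,5,0](3) P2=[0,6,0,5,5,4](1)
Move 6: P2 pit5 -> P1=[1,3,8,6,5,0](3) P2=[0,6,0,5,5,0](2)
Move 7: P1 pit1 -> P1=[1,0,9,7,6,0](3) P2=[0,6,0,5,5,0](2)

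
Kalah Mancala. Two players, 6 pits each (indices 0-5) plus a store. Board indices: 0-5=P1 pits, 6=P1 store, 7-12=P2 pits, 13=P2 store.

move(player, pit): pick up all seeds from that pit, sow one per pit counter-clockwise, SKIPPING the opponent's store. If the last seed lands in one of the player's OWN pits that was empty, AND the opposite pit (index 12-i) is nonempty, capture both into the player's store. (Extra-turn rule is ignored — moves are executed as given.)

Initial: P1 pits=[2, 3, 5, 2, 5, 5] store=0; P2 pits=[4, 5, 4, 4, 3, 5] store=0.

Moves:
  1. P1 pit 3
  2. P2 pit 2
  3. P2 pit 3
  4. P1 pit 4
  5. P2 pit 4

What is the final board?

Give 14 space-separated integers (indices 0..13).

Move 1: P1 pit3 -> P1=[2,3,5,0,6,6](0) P2=[4,5,4,4,3,5](0)
Move 2: P2 pit2 -> P1=[2,3,5,0,6,6](0) P2=[4,5,0,5,4,6](1)
Move 3: P2 pit3 -> P1=[3,4,5,0,6,6](0) P2=[4,5,0,0,5,7](2)
Move 4: P1 pit4 -> P1=[3,4,5,0,0,7](1) P2=[5,6,1,1,5,7](2)
Move 5: P2 pit4 -> P1=[4,5,6,0,0,7](1) P2=[5,6,1,1,0,8](3)

Answer: 4 5 6 0 0 7 1 5 6 1 1 0 8 3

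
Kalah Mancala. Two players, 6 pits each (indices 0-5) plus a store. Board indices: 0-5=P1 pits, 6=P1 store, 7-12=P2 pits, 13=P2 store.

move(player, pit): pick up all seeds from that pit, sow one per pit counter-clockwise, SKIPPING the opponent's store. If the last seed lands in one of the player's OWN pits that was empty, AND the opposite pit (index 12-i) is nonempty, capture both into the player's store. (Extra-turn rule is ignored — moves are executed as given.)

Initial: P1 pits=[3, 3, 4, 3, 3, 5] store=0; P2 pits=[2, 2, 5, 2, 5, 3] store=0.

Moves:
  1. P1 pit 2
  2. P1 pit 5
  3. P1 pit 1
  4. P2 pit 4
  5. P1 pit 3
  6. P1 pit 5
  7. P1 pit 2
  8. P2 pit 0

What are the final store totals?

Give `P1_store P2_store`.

Move 1: P1 pit2 -> P1=[3,3,0,4,4,6](1) P2=[2,2,5,2,5,3](0)
Move 2: P1 pit5 -> P1=[3,3,0,4,4,0](2) P2=[3,3,6,3,6,3](0)
Move 3: P1 pit1 -> P1=[3,0,1,5,5,0](2) P2=[3,3,6,3,6,3](0)
Move 4: P2 pit4 -> P1=[4,1,2,6,5,0](2) P2=[3,3,6,3,0,4](1)
Move 5: P1 pit3 -> P1=[4,1,2,0,6,1](3) P2=[4,4,7,3,0,4](1)
Move 6: P1 pit5 -> P1=[4,1,2,0,6,0](4) P2=[4,4,7,3,0,4](1)
Move 7: P1 pit2 -> P1=[4,1,0,1,7,0](4) P2=[4,4,7,3,0,4](1)
Move 8: P2 pit0 -> P1=[4,0,0,1,7,0](4) P2=[0,5,8,4,0,4](3)

Answer: 4 3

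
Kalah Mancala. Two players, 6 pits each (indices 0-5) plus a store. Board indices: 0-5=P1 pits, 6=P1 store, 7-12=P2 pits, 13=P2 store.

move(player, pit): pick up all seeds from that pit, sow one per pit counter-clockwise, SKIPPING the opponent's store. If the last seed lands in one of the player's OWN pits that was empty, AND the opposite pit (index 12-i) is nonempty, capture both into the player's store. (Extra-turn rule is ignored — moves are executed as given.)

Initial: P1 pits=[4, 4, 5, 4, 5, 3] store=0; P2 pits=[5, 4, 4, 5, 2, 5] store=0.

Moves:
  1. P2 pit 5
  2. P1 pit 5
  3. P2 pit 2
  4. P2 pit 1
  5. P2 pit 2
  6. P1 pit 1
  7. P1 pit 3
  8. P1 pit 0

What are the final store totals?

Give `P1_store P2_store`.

Answer: 3 3

Derivation:
Move 1: P2 pit5 -> P1=[5,5,6,5,5,3](0) P2=[5,4,4,5,2,0](1)
Move 2: P1 pit5 -> P1=[5,5,6,5,5,0](1) P2=[6,5,4,5,2,0](1)
Move 3: P2 pit2 -> P1=[5,5,6,5,5,0](1) P2=[6,5,0,6,3,1](2)
Move 4: P2 pit1 -> P1=[5,5,6,5,5,0](1) P2=[6,0,1,7,4,2](3)
Move 5: P2 pit2 -> P1=[5,5,6,5,5,0](1) P2=[6,0,0,8,4,2](3)
Move 6: P1 pit1 -> P1=[5,0,7,6,6,1](2) P2=[6,0,0,8,4,2](3)
Move 7: P1 pit3 -> P1=[5,0,7,0,7,2](3) P2=[7,1,1,8,4,2](3)
Move 8: P1 pit0 -> P1=[0,1,8,1,8,3](3) P2=[7,1,1,8,4,2](3)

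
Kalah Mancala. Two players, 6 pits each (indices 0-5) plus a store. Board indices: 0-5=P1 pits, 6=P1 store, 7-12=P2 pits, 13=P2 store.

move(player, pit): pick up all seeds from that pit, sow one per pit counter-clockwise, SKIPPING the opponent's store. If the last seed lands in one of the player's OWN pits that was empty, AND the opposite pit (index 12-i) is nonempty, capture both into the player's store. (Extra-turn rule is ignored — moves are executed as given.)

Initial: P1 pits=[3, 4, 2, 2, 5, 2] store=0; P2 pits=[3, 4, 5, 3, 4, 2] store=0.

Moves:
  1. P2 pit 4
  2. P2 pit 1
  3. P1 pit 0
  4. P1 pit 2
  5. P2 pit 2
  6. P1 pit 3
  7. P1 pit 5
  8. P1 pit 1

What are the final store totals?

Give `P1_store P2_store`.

Answer: 3 2

Derivation:
Move 1: P2 pit4 -> P1=[4,5,2,2,5,2](0) P2=[3,4,5,3,0,3](1)
Move 2: P2 pit1 -> P1=[4,5,2,2,5,2](0) P2=[3,0,6,4,1,4](1)
Move 3: P1 pit0 -> P1=[0,6,3,3,6,2](0) P2=[3,0,6,4,1,4](1)
Move 4: P1 pit2 -> P1=[0,6,0,4,7,3](0) P2=[3,0,6,4,1,4](1)
Move 5: P2 pit2 -> P1=[1,7,0,4,7,3](0) P2=[3,0,0,5,2,5](2)
Move 6: P1 pit3 -> P1=[1,7,0,0,8,4](1) P2=[4,0,0,5,2,5](2)
Move 7: P1 pit5 -> P1=[1,7,0,0,8,0](2) P2=[5,1,1,5,2,5](2)
Move 8: P1 pit1 -> P1=[1,0,1,1,9,1](3) P2=[6,2,1,5,2,5](2)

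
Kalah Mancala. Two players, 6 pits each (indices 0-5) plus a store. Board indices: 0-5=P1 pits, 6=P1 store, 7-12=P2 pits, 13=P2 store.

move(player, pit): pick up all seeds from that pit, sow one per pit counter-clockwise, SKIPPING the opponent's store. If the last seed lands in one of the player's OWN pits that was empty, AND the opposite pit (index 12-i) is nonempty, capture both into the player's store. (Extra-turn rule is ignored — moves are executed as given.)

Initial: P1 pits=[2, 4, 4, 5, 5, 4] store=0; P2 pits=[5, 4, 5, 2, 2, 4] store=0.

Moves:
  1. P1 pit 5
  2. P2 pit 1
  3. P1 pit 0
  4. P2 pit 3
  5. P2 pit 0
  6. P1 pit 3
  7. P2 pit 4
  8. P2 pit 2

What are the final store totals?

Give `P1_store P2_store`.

Answer: 2 5

Derivation:
Move 1: P1 pit5 -> P1=[2,4,4,5,5,0](1) P2=[6,5,6,2,2,4](0)
Move 2: P2 pit1 -> P1=[2,4,4,5,5,0](1) P2=[6,0,7,3,3,5](1)
Move 3: P1 pit0 -> P1=[0,5,5,5,5,0](1) P2=[6,0,7,3,3,5](1)
Move 4: P2 pit3 -> P1=[0,5,5,5,5,0](1) P2=[6,0,7,0,4,6](2)
Move 5: P2 pit0 -> P1=[0,5,5,5,5,0](1) P2=[0,1,8,1,5,7](3)
Move 6: P1 pit3 -> P1=[0,5,5,0,6,1](2) P2=[1,2,8,1,5,7](3)
Move 7: P2 pit4 -> P1=[1,6,6,0,6,1](2) P2=[1,2,8,1,0,8](4)
Move 8: P2 pit2 -> P1=[2,7,7,1,6,1](2) P2=[1,2,0,2,1,9](5)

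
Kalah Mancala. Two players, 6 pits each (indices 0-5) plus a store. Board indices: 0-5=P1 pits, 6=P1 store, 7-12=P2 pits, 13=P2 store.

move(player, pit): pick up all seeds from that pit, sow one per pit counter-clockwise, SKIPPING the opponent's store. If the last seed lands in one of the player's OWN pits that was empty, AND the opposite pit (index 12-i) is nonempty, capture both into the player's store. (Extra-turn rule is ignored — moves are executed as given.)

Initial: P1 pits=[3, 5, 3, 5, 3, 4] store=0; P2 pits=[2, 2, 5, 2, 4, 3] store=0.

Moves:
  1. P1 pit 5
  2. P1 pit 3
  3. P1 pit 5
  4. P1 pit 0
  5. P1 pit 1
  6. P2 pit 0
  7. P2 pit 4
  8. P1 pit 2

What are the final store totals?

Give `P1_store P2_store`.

Answer: 12 1

Derivation:
Move 1: P1 pit5 -> P1=[3,5,3,5,3,0](1) P2=[3,3,6,2,4,3](0)
Move 2: P1 pit3 -> P1=[3,5,3,0,4,1](2) P2=[4,4,6,2,4,3](0)
Move 3: P1 pit5 -> P1=[3,5,3,0,4,0](3) P2=[4,4,6,2,4,3](0)
Move 4: P1 pit0 -> P1=[0,6,4,0,4,0](10) P2=[4,4,0,2,4,3](0)
Move 5: P1 pit1 -> P1=[0,0,5,1,5,1](11) P2=[5,4,0,2,4,3](0)
Move 6: P2 pit0 -> P1=[0,0,5,1,5,1](11) P2=[0,5,1,3,5,4](0)
Move 7: P2 pit4 -> P1=[1,1,6,1,5,1](11) P2=[0,5,1,3,0,5](1)
Move 8: P1 pit2 -> P1=[1,1,0,2,6,2](12) P2=[1,6,1,3,0,5](1)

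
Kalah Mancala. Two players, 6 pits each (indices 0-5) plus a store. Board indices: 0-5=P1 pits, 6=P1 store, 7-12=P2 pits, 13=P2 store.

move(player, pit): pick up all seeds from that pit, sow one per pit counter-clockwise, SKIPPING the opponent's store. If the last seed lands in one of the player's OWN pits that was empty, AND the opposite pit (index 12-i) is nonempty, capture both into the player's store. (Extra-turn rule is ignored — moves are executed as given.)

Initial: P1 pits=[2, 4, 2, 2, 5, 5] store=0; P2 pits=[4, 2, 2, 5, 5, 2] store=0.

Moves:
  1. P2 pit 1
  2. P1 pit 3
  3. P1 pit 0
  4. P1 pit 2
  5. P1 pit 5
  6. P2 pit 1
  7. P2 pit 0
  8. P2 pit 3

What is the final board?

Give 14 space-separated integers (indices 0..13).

Move 1: P2 pit1 -> P1=[2,4,2,2,5,5](0) P2=[4,0,3,6,5,2](0)
Move 2: P1 pit3 -> P1=[2,4,2,0,6,6](0) P2=[4,0,3,6,5,2](0)
Move 3: P1 pit0 -> P1=[0,5,3,0,6,6](0) P2=[4,0,3,6,5,2](0)
Move 4: P1 pit2 -> P1=[0,5,0,1,7,7](0) P2=[4,0,3,6,5,2](0)
Move 5: P1 pit5 -> P1=[0,5,0,1,7,0](1) P2=[5,1,4,7,6,3](0)
Move 6: P2 pit1 -> P1=[0,5,0,1,7,0](1) P2=[5,0,5,7,6,3](0)
Move 7: P2 pit0 -> P1=[0,5,0,1,7,0](1) P2=[0,1,6,8,7,4](0)
Move 8: P2 pit3 -> P1=[1,6,1,2,8,0](1) P2=[0,1,6,0,8,5](1)

Answer: 1 6 1 2 8 0 1 0 1 6 0 8 5 1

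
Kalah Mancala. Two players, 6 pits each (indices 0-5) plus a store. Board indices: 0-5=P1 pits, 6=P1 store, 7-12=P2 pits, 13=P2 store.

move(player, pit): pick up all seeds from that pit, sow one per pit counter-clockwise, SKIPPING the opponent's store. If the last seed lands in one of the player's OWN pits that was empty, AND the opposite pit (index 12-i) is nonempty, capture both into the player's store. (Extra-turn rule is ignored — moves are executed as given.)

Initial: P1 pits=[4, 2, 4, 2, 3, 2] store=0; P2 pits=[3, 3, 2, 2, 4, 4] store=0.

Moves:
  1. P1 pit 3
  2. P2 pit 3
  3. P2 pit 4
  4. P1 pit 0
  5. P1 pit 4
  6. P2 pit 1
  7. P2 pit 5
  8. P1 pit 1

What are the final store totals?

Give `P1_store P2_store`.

Answer: 2 2

Derivation:
Move 1: P1 pit3 -> P1=[4,2,4,0,4,3](0) P2=[3,3,2,2,4,4](0)
Move 2: P2 pit3 -> P1=[4,2,4,0,4,3](0) P2=[3,3,2,0,5,5](0)
Move 3: P2 pit4 -> P1=[5,3,5,0,4,3](0) P2=[3,3,2,0,0,6](1)
Move 4: P1 pit0 -> P1=[0,4,6,1,5,4](0) P2=[3,3,2,0,0,6](1)
Move 5: P1 pit4 -> P1=[0,4,6,1,0,5](1) P2=[4,4,3,0,0,6](1)
Move 6: P2 pit1 -> P1=[0,4,6,1,0,5](1) P2=[4,0,4,1,1,7](1)
Move 7: P2 pit5 -> P1=[1,5,7,2,1,6](1) P2=[4,0,4,1,1,0](2)
Move 8: P1 pit1 -> P1=[1,0,8,3,2,7](2) P2=[4,0,4,1,1,0](2)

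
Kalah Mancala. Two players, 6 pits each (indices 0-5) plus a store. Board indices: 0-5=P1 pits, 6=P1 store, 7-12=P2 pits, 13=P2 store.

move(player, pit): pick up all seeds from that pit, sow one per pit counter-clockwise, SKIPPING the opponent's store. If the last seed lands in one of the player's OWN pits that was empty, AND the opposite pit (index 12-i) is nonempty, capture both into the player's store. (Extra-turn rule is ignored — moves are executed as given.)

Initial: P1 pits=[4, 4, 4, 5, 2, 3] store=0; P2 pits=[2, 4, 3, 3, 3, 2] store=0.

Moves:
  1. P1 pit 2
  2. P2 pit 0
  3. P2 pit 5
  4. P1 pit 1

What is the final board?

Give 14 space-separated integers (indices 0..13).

Answer: 5 0 1 7 4 5 1 0 5 4 3 3 0 1

Derivation:
Move 1: P1 pit2 -> P1=[4,4,0,6,3,4](1) P2=[2,4,3,3,3,2](0)
Move 2: P2 pit0 -> P1=[4,4,0,6,3,4](1) P2=[0,5,4,3,3,2](0)
Move 3: P2 pit5 -> P1=[5,4,0,6,3,4](1) P2=[0,5,4,3,3,0](1)
Move 4: P1 pit1 -> P1=[5,0,1,7,4,5](1) P2=[0,5,4,3,3,0](1)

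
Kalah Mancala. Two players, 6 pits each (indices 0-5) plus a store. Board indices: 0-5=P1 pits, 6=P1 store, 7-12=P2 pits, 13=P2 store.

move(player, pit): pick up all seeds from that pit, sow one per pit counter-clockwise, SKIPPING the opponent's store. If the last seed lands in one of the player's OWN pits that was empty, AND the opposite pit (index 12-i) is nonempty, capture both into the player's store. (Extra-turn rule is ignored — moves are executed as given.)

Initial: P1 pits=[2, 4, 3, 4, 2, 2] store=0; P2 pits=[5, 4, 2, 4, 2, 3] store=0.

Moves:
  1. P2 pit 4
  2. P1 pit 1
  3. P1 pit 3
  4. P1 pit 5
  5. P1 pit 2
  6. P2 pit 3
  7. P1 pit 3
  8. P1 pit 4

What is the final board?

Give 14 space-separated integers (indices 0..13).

Move 1: P2 pit4 -> P1=[2,4,3,4,2,2](0) P2=[5,4,2,4,0,4](1)
Move 2: P1 pit1 -> P1=[2,0,4,5,3,3](0) P2=[5,4,2,4,0,4](1)
Move 3: P1 pit3 -> P1=[2,0,4,0,4,4](1) P2=[6,5,2,4,0,4](1)
Move 4: P1 pit5 -> P1=[2,0,4,0,4,0](2) P2=[7,6,3,4,0,4](1)
Move 5: P1 pit2 -> P1=[2,0,0,1,5,1](3) P2=[7,6,3,4,0,4](1)
Move 6: P2 pit3 -> P1=[3,0,0,1,5,1](3) P2=[7,6,3,0,1,5](2)
Move 7: P1 pit3 -> P1=[3,0,0,0,6,1](3) P2=[7,6,3,0,1,5](2)
Move 8: P1 pit4 -> P1=[3,0,0,0,0,2](4) P2=[8,7,4,1,1,5](2)

Answer: 3 0 0 0 0 2 4 8 7 4 1 1 5 2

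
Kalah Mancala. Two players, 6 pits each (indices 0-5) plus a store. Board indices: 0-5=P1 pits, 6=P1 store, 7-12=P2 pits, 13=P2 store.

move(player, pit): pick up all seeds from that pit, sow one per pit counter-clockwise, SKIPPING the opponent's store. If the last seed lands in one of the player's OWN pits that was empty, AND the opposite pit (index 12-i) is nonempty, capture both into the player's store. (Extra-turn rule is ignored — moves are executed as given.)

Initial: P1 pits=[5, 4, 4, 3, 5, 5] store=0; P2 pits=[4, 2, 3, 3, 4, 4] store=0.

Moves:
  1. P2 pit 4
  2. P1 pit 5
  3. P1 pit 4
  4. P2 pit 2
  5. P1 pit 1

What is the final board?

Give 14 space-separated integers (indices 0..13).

Answer: 7 0 5 4 1 2 3 6 4 0 5 1 6 2

Derivation:
Move 1: P2 pit4 -> P1=[6,5,4,3,5,5](0) P2=[4,2,3,3,0,5](1)
Move 2: P1 pit5 -> P1=[6,5,4,3,5,0](1) P2=[5,3,4,4,0,5](1)
Move 3: P1 pit4 -> P1=[6,5,4,3,0,1](2) P2=[6,4,5,4,0,5](1)
Move 4: P2 pit2 -> P1=[7,5,4,3,0,1](2) P2=[6,4,0,5,1,6](2)
Move 5: P1 pit1 -> P1=[7,0,5,4,1,2](3) P2=[6,4,0,5,1,6](2)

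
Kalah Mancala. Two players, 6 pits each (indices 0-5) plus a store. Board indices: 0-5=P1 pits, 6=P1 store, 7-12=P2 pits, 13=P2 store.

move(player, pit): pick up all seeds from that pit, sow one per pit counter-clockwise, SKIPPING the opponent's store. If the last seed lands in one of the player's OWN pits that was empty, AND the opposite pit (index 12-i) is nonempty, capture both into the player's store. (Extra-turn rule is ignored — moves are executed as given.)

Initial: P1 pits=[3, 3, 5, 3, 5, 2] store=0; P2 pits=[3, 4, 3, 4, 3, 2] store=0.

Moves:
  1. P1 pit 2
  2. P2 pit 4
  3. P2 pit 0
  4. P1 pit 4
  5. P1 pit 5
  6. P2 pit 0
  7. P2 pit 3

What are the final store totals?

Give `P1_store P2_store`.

Answer: 3 6

Derivation:
Move 1: P1 pit2 -> P1=[3,3,0,4,6,3](1) P2=[4,4,3,4,3,2](0)
Move 2: P2 pit4 -> P1=[4,3,0,4,6,3](1) P2=[4,4,3,4,0,3](1)
Move 3: P2 pit0 -> P1=[4,0,0,4,6,3](1) P2=[0,5,4,5,0,3](5)
Move 4: P1 pit4 -> P1=[4,0,0,4,0,4](2) P2=[1,6,5,6,0,3](5)
Move 5: P1 pit5 -> P1=[4,0,0,4,0,0](3) P2=[2,7,6,6,0,3](5)
Move 6: P2 pit0 -> P1=[4,0,0,4,0,0](3) P2=[0,8,7,6,0,3](5)
Move 7: P2 pit3 -> P1=[5,1,1,4,0,0](3) P2=[0,8,7,0,1,4](6)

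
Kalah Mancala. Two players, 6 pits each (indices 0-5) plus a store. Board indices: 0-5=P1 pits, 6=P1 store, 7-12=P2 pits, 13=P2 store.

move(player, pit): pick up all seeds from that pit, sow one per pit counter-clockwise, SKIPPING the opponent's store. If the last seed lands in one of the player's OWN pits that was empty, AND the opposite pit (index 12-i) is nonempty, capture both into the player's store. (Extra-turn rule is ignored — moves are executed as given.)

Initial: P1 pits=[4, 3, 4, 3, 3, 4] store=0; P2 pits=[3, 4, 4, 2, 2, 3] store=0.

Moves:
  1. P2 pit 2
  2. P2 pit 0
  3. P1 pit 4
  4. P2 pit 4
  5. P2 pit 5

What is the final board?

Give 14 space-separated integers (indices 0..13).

Move 1: P2 pit2 -> P1=[4,3,4,3,3,4](0) P2=[3,4,0,3,3,4](1)
Move 2: P2 pit0 -> P1=[4,3,4,3,3,4](0) P2=[0,5,1,4,3,4](1)
Move 3: P1 pit4 -> P1=[4,3,4,3,0,5](1) P2=[1,5,1,4,3,4](1)
Move 4: P2 pit4 -> P1=[5,3,4,3,0,5](1) P2=[1,5,1,4,0,5](2)
Move 5: P2 pit5 -> P1=[6,4,5,4,0,5](1) P2=[1,5,1,4,0,0](3)

Answer: 6 4 5 4 0 5 1 1 5 1 4 0 0 3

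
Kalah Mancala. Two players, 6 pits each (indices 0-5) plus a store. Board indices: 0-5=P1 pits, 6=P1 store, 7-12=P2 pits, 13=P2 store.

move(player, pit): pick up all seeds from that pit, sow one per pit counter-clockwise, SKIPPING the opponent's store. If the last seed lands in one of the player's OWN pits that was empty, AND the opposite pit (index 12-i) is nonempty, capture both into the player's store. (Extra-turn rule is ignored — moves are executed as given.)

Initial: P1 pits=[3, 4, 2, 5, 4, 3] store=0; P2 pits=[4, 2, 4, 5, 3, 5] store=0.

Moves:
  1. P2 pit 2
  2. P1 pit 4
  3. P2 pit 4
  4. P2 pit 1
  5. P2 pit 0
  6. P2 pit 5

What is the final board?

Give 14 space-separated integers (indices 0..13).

Move 1: P2 pit2 -> P1=[3,4,2,5,4,3](0) P2=[4,2,0,6,4,6](1)
Move 2: P1 pit4 -> P1=[3,4,2,5,0,4](1) P2=[5,3,0,6,4,6](1)
Move 3: P2 pit4 -> P1=[4,5,2,5,0,4](1) P2=[5,3,0,6,0,7](2)
Move 4: P2 pit1 -> P1=[4,0,2,5,0,4](1) P2=[5,0,1,7,0,7](8)
Move 5: P2 pit0 -> P1=[4,0,2,5,0,4](1) P2=[0,1,2,8,1,8](8)
Move 6: P2 pit5 -> P1=[5,1,3,6,1,0](1) P2=[0,1,2,8,1,0](15)

Answer: 5 1 3 6 1 0 1 0 1 2 8 1 0 15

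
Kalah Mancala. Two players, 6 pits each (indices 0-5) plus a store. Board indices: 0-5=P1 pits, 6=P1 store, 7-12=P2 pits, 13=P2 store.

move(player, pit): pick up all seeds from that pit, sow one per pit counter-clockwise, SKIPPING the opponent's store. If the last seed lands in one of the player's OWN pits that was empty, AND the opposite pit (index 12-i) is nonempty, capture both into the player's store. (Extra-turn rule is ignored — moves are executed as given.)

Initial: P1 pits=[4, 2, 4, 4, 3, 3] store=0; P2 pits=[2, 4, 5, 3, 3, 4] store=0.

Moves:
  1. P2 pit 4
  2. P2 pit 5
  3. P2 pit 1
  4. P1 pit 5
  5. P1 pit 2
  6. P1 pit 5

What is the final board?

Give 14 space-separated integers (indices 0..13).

Move 1: P2 pit4 -> P1=[5,2,4,4,3,3](0) P2=[2,4,5,3,0,5](1)
Move 2: P2 pit5 -> P1=[6,3,5,5,3,3](0) P2=[2,4,5,3,0,0](2)
Move 3: P2 pit1 -> P1=[0,3,5,5,3,3](0) P2=[2,0,6,4,1,0](9)
Move 4: P1 pit5 -> P1=[0,3,5,5,3,0](1) P2=[3,1,6,4,1,0](9)
Move 5: P1 pit2 -> P1=[0,3,0,6,4,1](2) P2=[4,1,6,4,1,0](9)
Move 6: P1 pit5 -> P1=[0,3,0,6,4,0](3) P2=[4,1,6,4,1,0](9)

Answer: 0 3 0 6 4 0 3 4 1 6 4 1 0 9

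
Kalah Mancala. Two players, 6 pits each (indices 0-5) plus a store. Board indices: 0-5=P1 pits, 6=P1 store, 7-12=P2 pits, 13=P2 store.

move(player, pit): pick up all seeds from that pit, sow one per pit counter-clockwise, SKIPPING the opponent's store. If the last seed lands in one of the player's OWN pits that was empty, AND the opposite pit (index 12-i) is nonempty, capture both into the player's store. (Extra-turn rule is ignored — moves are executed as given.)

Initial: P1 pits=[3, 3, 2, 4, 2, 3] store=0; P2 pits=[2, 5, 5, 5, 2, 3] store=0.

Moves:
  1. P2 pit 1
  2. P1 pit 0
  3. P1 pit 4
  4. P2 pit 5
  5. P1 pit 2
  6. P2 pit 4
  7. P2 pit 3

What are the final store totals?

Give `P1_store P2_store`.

Move 1: P2 pit1 -> P1=[3,3,2,4,2,3](0) P2=[2,0,6,6,3,4](1)
Move 2: P1 pit0 -> P1=[0,4,3,5,2,3](0) P2=[2,0,6,6,3,4](1)
Move 3: P1 pit4 -> P1=[0,4,3,5,0,4](1) P2=[2,0,6,6,3,4](1)
Move 4: P2 pit5 -> P1=[1,5,4,5,0,4](1) P2=[2,0,6,6,3,0](2)
Move 5: P1 pit2 -> P1=[1,5,0,6,1,5](2) P2=[2,0,6,6,3,0](2)
Move 6: P2 pit4 -> P1=[2,5,0,6,1,5](2) P2=[2,0,6,6,0,1](3)
Move 7: P2 pit3 -> P1=[3,6,1,6,1,5](2) P2=[2,0,6,0,1,2](4)

Answer: 2 4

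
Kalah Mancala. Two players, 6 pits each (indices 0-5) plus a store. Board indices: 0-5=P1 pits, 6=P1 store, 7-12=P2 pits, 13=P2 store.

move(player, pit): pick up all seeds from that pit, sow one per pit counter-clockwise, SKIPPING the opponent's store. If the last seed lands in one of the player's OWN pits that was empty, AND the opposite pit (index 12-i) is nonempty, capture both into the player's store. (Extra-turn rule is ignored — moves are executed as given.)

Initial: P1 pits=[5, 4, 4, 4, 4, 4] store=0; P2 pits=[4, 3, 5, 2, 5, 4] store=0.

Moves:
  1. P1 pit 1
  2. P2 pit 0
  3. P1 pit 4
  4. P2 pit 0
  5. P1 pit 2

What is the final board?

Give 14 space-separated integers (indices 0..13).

Answer: 5 0 0 6 1 7 2 1 6 7 3 6 4 0

Derivation:
Move 1: P1 pit1 -> P1=[5,0,5,5,5,5](0) P2=[4,3,5,2,5,4](0)
Move 2: P2 pit0 -> P1=[5,0,5,5,5,5](0) P2=[0,4,6,3,6,4](0)
Move 3: P1 pit4 -> P1=[5,0,5,5,0,6](1) P2=[1,5,7,3,6,4](0)
Move 4: P2 pit0 -> P1=[5,0,5,5,0,6](1) P2=[0,6,7,3,6,4](0)
Move 5: P1 pit2 -> P1=[5,0,0,6,1,7](2) P2=[1,6,7,3,6,4](0)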